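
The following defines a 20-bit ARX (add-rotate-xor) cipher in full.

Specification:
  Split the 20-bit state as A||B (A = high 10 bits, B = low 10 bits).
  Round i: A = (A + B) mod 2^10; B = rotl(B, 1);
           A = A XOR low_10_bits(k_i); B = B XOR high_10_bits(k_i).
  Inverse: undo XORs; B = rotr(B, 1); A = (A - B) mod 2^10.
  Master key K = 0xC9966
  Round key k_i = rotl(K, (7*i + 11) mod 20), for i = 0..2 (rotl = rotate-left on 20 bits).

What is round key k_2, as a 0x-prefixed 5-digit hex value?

K = 0xC9966
k_0 = rotl(K, (7*0+11) mod 20) = rotl(K, 11) = 0xB364C
k_1 = rotl(K, (7*1+11) mod 20) = rotl(K, 18) = 0xB2659
k_2 = rotl(K, (7*2+11) mod 20) = rotl(K, 5) = 0x32CD9

0x32CD9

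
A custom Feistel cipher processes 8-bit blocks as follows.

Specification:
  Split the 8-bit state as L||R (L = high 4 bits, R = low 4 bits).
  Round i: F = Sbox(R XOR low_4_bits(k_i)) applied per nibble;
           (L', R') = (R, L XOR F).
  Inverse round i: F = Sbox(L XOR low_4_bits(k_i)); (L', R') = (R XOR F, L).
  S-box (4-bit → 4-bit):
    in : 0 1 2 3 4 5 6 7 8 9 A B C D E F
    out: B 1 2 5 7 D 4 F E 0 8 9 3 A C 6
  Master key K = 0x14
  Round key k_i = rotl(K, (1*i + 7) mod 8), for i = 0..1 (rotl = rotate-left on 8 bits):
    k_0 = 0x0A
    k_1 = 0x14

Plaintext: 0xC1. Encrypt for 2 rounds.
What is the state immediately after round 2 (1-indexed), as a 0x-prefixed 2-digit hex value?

s_0 = plaintext = 0xC1
s_1 = Round(s_0, k_0) = 0x15
s_2 = Round(s_1, k_1) = 0x50

0x50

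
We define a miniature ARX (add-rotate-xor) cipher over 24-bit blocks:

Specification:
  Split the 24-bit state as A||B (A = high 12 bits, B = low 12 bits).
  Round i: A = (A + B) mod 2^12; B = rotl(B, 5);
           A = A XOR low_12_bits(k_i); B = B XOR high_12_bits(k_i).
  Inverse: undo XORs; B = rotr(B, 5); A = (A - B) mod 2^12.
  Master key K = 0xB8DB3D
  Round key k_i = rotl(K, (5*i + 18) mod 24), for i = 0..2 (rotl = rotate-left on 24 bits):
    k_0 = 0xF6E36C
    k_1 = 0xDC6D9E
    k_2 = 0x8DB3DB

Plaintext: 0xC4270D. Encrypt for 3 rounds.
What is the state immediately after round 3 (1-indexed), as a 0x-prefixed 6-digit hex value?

s_0 = plaintext = 0xC4270D
s_1 = Round(s_0, k_0) = 0x023EC0
s_2 = Round(s_1, k_1) = 0x37D5DB
s_3 = Round(s_2, k_2) = 0xA833B0

0xA833B0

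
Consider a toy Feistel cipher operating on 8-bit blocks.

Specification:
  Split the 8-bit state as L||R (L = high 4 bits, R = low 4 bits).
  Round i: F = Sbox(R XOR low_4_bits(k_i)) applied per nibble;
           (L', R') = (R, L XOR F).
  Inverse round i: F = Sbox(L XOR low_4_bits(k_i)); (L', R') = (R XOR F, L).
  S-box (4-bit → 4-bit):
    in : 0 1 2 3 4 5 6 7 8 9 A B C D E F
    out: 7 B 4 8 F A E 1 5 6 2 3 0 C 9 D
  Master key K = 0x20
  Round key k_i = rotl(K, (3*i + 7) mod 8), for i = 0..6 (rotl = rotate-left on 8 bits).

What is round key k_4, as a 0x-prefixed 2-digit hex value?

K = 0x20
k_0 = rotl(K, (3*0+7) mod 8) = rotl(K, 7) = 0x10
k_1 = rotl(K, (3*1+7) mod 8) = rotl(K, 2) = 0x80
k_2 = rotl(K, (3*2+7) mod 8) = rotl(K, 5) = 0x04
k_3 = rotl(K, (3*3+7) mod 8) = rotl(K, 0) = 0x20
k_4 = rotl(K, (3*4+7) mod 8) = rotl(K, 3) = 0x01

0x01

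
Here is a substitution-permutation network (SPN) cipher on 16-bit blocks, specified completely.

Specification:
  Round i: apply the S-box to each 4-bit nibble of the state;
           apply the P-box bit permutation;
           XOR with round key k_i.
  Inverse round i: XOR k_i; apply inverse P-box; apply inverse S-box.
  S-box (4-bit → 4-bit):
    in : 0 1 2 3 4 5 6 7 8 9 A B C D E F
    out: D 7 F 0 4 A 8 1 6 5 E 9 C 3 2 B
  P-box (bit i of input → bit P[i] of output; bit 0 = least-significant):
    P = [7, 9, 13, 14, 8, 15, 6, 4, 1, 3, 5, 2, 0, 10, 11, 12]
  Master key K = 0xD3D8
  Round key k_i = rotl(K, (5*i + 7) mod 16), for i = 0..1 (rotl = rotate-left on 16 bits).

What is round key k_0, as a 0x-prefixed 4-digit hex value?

0xEC69

K = 0xD3D8
k_0 = rotl(K, (5*0+7) mod 16) = rotl(K, 7) = 0xEC69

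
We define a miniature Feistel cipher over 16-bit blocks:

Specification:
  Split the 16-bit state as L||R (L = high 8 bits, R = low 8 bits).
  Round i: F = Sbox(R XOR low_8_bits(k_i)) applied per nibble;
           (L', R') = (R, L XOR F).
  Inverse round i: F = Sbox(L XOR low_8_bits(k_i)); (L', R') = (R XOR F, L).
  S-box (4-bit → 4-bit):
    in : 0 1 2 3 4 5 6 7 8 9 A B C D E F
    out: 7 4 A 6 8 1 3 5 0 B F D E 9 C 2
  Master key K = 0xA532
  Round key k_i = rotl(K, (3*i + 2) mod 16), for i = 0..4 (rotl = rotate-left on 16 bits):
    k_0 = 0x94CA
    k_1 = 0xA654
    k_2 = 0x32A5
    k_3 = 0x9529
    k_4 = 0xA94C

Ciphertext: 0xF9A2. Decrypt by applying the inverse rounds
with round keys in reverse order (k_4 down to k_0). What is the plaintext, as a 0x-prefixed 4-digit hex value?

0x6512

s_0 = ciphertext = 0xF9A2
s_1 = InvRound(s_0, k_4) = 0x73F9
s_2 = InvRound(s_1, k_3) = 0xE673
s_3 = InvRound(s_2, k_2) = 0xF5E6
s_4 = InvRound(s_3, k_1) = 0x12F5
s_5 = InvRound(s_4, k_0) = 0x6512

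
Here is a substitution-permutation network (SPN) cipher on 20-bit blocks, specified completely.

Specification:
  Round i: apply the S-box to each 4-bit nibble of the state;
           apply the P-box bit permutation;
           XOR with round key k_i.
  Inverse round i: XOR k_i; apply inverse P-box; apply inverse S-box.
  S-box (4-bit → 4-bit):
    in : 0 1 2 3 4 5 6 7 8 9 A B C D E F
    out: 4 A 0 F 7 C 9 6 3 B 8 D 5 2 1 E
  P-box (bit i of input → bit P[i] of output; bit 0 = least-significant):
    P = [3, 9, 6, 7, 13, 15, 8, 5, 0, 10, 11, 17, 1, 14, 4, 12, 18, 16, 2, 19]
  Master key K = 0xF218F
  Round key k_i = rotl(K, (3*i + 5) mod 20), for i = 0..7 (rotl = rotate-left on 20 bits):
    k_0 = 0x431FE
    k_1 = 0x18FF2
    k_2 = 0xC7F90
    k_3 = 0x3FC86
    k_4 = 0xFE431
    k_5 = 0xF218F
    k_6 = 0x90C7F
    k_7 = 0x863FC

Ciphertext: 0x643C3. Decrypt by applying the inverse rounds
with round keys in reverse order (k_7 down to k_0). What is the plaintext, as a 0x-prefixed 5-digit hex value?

0x73036

s_0 = ciphertext = 0x643C3
s_1 = InvRound(s_0, k_7) = 0xBC66E
s_2 = InvRound(s_1, k_6) = 0x27BDD
s_3 = InvRound(s_2, k_5) = 0x93027
s_4 = InvRound(s_3, k_4) = 0xC31D2
s_5 = InvRound(s_4, k_3) = 0x37F70
s_6 = InvRound(s_5, k_2) = 0x92AA5
s_7 = InvRound(s_6, k_1) = 0x5C840
s_8 = InvRound(s_7, k_0) = 0x73036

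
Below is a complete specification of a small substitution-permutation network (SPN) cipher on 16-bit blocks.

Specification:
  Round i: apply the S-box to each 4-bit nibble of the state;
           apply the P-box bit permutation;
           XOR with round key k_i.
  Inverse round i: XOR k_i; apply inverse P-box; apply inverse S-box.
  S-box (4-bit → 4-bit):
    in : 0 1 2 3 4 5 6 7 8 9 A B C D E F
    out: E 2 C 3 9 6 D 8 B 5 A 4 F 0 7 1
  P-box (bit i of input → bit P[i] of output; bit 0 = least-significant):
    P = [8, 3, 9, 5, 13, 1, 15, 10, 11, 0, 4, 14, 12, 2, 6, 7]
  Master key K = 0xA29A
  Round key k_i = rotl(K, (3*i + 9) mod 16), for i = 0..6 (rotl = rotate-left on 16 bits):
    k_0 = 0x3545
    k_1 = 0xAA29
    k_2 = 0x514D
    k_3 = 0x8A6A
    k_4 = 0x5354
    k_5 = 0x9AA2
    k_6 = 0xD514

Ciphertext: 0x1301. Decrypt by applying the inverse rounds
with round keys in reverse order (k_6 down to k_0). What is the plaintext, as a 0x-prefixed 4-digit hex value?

0xE112

s_0 = ciphertext = 0x1301
s_1 = InvRound(s_0, k_6) = 0x102B
s_2 = InvRound(s_1, k_5) = 0x73B5
s_3 = InvRound(s_2, k_4) = 0x21F7
s_4 = InvRound(s_3, k_3) = 0xAE9E
s_5 = InvRound(s_4, k_2) = 0x6CC9
s_6 = InvRound(s_5, k_1) = 0x2722
s_7 = InvRound(s_6, k_0) = 0xE112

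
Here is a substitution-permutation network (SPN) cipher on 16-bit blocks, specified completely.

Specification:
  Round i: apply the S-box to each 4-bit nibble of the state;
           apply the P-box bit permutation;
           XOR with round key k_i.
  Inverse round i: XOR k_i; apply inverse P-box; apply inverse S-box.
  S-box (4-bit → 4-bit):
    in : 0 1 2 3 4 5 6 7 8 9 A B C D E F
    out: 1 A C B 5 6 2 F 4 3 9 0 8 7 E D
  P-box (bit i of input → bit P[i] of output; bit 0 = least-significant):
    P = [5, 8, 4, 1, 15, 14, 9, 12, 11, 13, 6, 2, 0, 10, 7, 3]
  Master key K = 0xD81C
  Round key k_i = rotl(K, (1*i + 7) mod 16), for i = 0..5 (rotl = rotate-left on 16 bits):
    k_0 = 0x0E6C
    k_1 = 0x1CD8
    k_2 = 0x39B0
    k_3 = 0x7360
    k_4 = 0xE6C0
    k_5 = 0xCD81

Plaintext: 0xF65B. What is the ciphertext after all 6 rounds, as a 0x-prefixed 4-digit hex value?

s_0 = plaintext = 0xF65B
s_1 = Round(s_0, k_0) = 0x6CE5
s_2 = Round(s_1, k_1) = 0x4BCC
s_3 = Round(s_2, k_2) = 0x2933
s_4 = Round(s_3, k_3) = 0x8ACA
s_5 = Round(s_4, k_4) = 0xFE66
s_6 = Round(s_5, k_5) = 0xAC4C

0xAC4C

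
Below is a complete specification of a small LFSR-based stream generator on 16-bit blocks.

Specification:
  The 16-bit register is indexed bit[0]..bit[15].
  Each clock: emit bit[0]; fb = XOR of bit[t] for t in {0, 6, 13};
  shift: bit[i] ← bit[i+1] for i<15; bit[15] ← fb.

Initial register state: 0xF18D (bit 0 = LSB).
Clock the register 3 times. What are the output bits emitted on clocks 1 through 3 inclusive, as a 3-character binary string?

101

reg_0 = 0xF18D
clock 1: out=1, reg = 0x78C6
clock 2: out=0, reg = 0x3C63
clock 3: out=1, reg = 0x9E31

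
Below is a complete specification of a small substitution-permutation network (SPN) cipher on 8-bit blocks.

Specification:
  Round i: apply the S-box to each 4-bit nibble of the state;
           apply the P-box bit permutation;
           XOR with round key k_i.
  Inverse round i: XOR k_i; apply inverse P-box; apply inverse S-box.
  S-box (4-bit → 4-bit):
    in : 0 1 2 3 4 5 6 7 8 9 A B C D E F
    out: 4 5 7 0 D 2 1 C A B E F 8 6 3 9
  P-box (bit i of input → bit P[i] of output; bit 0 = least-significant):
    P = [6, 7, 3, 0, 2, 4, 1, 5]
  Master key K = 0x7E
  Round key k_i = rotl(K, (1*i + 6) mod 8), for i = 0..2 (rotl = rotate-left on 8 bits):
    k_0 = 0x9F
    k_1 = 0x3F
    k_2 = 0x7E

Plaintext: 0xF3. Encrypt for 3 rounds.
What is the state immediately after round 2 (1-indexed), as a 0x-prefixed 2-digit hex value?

0xC0

s_0 = plaintext = 0xF3
s_1 = Round(s_0, k_0) = 0xBB
s_2 = Round(s_1, k_1) = 0xC0
s_3 = Round(s_2, k_2) = 0x56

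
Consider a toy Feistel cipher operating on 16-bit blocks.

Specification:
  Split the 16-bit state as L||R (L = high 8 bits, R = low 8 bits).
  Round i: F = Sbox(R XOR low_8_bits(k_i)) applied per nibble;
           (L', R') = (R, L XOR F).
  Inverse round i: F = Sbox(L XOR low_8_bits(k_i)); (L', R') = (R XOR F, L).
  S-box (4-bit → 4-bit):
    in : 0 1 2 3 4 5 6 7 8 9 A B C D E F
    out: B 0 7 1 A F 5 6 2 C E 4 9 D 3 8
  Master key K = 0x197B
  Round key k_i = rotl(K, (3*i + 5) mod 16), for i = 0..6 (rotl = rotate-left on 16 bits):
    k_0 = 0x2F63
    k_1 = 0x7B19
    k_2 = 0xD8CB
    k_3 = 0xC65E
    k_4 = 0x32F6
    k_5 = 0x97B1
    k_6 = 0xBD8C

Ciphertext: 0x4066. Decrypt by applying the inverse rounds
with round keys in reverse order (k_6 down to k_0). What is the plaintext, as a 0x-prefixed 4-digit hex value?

s_0 = ciphertext = 0x4066
s_1 = InvRound(s_0, k_6) = 0xFF40
s_2 = InvRound(s_1, k_5) = 0xE3FF
s_3 = InvRound(s_2, k_4) = 0xF0E3
s_4 = InvRound(s_3, k_3) = 0x00F0
s_5 = InvRound(s_4, k_2) = 0x6400
s_6 = InvRound(s_5, k_1) = 0x6D64
s_7 = InvRound(s_6, k_0) = 0xD76D

0xD76D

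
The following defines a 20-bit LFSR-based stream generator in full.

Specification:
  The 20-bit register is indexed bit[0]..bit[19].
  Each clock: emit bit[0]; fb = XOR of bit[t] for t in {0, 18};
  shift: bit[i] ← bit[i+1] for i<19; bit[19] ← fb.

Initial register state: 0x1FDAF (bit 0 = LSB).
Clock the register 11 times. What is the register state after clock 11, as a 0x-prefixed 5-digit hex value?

reg_0 = 0x1FDAF
clock 1: out=1, reg = 0x8FED7
clock 2: out=1, reg = 0xC7F6B
clock 3: out=1, reg = 0x63FB5
clock 4: out=1, reg = 0x31FDA
clock 5: out=0, reg = 0x18FED
clock 6: out=1, reg = 0x8C7F6
clock 7: out=0, reg = 0x463FB
clock 8: out=1, reg = 0x231FD
clock 9: out=1, reg = 0x918FE
clock 10: out=0, reg = 0x48C7F
clock 11: out=1, reg = 0x2463F

0x2463F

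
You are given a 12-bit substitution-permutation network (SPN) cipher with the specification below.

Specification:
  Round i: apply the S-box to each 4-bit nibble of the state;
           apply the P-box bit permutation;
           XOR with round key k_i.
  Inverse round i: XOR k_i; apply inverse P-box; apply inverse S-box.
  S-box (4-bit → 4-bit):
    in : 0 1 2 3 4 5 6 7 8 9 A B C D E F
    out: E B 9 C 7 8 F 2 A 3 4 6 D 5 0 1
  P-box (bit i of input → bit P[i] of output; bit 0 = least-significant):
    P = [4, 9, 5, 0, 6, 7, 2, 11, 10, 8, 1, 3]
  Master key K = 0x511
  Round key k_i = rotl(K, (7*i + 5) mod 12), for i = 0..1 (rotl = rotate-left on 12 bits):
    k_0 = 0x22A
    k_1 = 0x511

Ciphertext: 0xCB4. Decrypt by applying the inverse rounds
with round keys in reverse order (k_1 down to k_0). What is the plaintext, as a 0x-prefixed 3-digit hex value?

s_0 = ciphertext = 0xCB4
s_1 = InvRound(s_0, k_1) = 0x703
s_2 = InvRound(s_1, k_0) = 0x1E3

0x1E3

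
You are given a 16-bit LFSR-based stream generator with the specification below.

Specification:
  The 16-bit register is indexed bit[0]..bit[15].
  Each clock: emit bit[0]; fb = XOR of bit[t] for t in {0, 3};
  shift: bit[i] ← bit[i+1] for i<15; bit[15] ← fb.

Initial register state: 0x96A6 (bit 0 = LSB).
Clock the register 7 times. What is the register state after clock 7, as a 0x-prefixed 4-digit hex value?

reg_0 = 0x96A6
clock 1: out=0, reg = 0x4B53
clock 2: out=1, reg = 0xA5A9
clock 3: out=1, reg = 0x52D4
clock 4: out=0, reg = 0x296A
clock 5: out=0, reg = 0x94B5
clock 6: out=1, reg = 0xCA5A
clock 7: out=0, reg = 0xE52D

0xE52D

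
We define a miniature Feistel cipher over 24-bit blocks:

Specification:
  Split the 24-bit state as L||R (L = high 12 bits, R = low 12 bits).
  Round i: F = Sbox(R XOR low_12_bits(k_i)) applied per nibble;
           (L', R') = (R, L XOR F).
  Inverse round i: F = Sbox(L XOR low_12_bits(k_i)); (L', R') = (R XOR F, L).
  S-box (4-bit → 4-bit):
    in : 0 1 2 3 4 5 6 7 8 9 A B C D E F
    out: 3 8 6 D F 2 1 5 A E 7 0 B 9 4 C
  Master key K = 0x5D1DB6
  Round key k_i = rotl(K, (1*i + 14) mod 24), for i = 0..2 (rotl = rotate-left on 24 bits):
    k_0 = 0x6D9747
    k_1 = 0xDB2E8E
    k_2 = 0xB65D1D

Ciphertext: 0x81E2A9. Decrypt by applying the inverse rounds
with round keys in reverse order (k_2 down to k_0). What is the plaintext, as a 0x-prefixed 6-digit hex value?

0x000C99

s_0 = ciphertext = 0x81E2A9
s_1 = InvRound(s_0, k_2) = 0x09481E
s_2 = InvRound(s_1, k_1) = 0xC99094
s_3 = InvRound(s_2, k_0) = 0x000C99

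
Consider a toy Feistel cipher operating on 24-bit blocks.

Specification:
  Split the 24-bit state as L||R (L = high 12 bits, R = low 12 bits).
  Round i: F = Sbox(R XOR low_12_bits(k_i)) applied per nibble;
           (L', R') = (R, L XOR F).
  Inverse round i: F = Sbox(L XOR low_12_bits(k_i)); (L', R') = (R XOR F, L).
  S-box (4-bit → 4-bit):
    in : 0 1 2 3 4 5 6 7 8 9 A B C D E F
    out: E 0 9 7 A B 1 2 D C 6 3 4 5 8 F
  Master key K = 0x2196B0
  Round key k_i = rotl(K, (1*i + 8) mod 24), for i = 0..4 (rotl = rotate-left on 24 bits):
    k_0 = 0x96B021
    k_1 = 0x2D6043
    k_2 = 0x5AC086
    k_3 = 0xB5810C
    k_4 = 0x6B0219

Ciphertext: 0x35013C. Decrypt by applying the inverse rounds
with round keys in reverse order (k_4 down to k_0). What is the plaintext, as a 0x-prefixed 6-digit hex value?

s_0 = ciphertext = 0x35013C
s_1 = InvRound(s_0, k_4) = 0x190350
s_2 = InvRound(s_1, k_3) = 0xD94190
s_3 = InvRound(s_2, k_2) = 0x499D94
s_4 = InvRound(s_3, k_1) = 0x7C2499
s_5 = InvRound(s_4, k_0) = 0x61E7C2

0x61E7C2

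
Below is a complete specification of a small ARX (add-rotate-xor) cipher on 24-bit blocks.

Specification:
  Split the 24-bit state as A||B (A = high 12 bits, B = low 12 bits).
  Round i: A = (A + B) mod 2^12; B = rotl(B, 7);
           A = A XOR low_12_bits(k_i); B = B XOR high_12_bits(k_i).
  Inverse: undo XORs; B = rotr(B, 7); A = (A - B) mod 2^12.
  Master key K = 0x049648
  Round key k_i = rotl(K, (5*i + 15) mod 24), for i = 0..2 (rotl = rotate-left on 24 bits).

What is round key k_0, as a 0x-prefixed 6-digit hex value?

K = 0x049648
k_0 = rotl(K, (5*0+15) mod 24) = rotl(K, 15) = 0x24024B

0x24024B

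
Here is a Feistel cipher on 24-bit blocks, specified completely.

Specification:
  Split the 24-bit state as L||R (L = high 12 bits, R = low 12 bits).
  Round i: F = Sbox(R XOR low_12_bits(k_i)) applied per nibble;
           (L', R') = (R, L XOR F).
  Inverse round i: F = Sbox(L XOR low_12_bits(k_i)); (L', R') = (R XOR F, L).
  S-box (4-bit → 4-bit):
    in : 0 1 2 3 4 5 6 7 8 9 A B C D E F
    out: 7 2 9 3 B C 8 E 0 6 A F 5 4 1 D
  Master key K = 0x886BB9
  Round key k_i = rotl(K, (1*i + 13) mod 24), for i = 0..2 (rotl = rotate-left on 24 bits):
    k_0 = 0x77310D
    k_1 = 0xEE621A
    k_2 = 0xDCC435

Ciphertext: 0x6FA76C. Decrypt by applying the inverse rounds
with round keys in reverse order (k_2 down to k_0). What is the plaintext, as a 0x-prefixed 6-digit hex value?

0x7B1365

s_0 = ciphertext = 0x6FA76C
s_1 = InvRound(s_0, k_2) = 0xE316FA
s_2 = InvRound(s_1, k_1) = 0x365E31
s_3 = InvRound(s_2, k_0) = 0x7B1365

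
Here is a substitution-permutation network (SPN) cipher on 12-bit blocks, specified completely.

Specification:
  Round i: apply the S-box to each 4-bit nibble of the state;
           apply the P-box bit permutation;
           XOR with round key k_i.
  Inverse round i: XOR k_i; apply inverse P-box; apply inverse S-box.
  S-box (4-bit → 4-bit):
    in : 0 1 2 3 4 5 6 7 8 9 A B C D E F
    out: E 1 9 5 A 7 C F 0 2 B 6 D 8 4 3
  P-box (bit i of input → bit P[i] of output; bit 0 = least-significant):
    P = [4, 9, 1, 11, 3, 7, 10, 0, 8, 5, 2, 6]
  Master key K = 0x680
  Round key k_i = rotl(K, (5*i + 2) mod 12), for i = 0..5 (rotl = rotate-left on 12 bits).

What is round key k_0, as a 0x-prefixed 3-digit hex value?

0xA01

K = 0x680
k_0 = rotl(K, (5*0+2) mod 12) = rotl(K, 2) = 0xA01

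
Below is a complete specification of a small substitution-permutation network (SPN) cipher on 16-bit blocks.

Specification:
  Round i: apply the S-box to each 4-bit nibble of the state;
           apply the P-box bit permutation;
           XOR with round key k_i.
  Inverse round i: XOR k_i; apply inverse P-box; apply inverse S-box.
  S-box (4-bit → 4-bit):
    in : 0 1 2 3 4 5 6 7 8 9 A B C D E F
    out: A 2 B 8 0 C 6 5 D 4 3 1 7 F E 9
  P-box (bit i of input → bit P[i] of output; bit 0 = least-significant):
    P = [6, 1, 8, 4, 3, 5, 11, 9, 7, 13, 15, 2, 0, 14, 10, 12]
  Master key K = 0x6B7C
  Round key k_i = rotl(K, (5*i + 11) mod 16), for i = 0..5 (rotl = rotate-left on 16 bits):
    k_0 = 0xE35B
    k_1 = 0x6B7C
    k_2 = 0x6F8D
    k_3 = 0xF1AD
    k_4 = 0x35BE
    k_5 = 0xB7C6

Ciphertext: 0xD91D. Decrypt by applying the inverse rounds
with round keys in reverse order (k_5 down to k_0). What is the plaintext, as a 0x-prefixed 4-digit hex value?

0xE700

s_0 = ciphertext = 0xD91D
s_1 = InvRound(s_0, k_5) = 0xCA82
s_2 = InvRound(s_1, k_4) = 0xEED5
s_3 = InvRound(s_2, k_3) = 0x54D8
s_4 = InvRound(s_3, k_2) = 0xF058
s_5 = InvRound(s_4, k_1) = 0x35E9
s_6 = InvRound(s_5, k_0) = 0xE700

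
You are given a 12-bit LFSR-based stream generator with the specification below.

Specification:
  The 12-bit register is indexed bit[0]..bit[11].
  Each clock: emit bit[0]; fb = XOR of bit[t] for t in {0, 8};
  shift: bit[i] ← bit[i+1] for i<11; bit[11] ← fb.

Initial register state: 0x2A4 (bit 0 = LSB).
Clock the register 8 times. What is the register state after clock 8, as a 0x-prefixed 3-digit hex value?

reg_0 = 0x2A4
clock 1: out=0, reg = 0x152
clock 2: out=0, reg = 0x8A9
clock 3: out=1, reg = 0xC54
clock 4: out=0, reg = 0x62A
clock 5: out=0, reg = 0x315
clock 6: out=1, reg = 0x18A
clock 7: out=0, reg = 0x8C5
clock 8: out=1, reg = 0xC62

0xC62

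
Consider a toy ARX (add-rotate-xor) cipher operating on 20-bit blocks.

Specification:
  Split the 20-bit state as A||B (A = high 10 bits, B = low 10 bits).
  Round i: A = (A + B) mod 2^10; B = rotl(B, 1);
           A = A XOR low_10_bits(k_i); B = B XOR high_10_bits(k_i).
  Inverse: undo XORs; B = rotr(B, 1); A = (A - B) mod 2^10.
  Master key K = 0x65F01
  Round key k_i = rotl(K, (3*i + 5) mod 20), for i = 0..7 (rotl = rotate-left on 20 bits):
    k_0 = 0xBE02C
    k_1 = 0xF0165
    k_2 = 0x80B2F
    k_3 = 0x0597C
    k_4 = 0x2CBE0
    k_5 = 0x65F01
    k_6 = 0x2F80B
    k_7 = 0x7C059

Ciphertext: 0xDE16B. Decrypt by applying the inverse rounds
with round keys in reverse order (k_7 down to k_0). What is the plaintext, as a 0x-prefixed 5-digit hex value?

0xCA5E3

s_0 = ciphertext = 0xDE16B
s_1 = InvRound(s_0, k_7) = 0x3524D
s_2 = InvRound(s_1, k_6) = 0x59B79
s_3 = InvRound(s_2, k_5) = 0x3C177
s_4 = InvRound(s_3, k_4) = 0x0BAE2
s_5 = InvRound(s_4, k_3) = 0xF617A
s_6 = InvRound(s_5, k_2) = 0xCEDBC
s_7 = InvRound(s_6, k_1) = 0x4813E
s_8 = InvRound(s_7, k_0) = 0xCA5E3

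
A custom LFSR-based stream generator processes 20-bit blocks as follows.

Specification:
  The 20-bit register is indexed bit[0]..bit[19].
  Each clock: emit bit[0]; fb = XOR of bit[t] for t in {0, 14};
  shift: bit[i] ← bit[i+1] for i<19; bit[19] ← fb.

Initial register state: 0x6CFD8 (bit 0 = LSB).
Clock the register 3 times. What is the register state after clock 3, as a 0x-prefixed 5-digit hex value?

reg_0 = 0x6CFD8
clock 1: out=0, reg = 0xB67EC
clock 2: out=0, reg = 0xDB3F6
clock 3: out=0, reg = 0x6D9FB

0x6D9FB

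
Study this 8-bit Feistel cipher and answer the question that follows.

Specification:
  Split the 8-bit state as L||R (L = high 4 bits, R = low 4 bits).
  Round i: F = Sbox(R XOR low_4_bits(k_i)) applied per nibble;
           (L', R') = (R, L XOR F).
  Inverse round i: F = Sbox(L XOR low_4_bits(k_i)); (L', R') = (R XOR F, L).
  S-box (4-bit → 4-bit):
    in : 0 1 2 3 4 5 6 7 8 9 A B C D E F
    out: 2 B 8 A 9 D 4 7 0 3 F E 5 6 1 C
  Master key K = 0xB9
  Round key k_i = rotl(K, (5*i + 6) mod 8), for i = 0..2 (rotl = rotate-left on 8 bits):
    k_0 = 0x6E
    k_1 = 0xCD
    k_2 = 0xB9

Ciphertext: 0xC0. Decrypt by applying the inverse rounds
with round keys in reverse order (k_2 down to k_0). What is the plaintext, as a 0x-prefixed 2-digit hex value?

s_0 = ciphertext = 0xC0
s_1 = InvRound(s_0, k_2) = 0xDC
s_2 = InvRound(s_1, k_1) = 0xED
s_3 = InvRound(s_2, k_0) = 0xFE

0xFE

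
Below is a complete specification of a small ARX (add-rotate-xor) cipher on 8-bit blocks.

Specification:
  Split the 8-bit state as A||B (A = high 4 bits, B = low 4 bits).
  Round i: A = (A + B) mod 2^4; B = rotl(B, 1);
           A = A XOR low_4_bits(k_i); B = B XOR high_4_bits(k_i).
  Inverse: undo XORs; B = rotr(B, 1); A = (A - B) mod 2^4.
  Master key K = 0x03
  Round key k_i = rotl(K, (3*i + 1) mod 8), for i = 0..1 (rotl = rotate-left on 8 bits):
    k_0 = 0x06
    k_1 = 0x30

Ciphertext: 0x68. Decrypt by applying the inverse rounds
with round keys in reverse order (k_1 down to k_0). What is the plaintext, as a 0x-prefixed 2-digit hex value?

s_0 = ciphertext = 0x68
s_1 = InvRound(s_0, k_1) = 0x9D
s_2 = InvRound(s_1, k_0) = 0x1E

0x1E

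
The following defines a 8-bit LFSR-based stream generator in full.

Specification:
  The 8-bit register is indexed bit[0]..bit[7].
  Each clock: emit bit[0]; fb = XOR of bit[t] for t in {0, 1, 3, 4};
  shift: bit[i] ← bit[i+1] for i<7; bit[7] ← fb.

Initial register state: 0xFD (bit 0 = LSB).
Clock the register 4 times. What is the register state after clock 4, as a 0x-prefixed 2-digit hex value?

reg_0 = 0xFD
clock 1: out=1, reg = 0xFE
clock 2: out=0, reg = 0xFF
clock 3: out=1, reg = 0x7F
clock 4: out=1, reg = 0x3F

0x3F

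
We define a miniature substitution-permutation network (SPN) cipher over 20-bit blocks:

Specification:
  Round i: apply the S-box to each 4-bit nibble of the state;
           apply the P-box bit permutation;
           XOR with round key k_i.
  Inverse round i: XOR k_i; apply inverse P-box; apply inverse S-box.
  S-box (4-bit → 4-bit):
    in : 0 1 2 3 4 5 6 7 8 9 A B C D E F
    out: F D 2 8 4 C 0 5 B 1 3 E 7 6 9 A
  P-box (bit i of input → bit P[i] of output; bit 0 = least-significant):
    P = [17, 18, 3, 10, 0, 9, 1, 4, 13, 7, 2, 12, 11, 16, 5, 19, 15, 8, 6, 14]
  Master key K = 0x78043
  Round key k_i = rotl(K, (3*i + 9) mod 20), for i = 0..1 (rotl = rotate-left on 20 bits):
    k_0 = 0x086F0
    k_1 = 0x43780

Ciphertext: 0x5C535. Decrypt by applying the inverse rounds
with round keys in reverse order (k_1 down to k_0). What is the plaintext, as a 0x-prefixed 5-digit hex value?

0x555B8

s_0 = ciphertext = 0x5C535
s_1 = InvRound(s_0, k_1) = 0xED086
s_2 = InvRound(s_1, k_0) = 0x555B8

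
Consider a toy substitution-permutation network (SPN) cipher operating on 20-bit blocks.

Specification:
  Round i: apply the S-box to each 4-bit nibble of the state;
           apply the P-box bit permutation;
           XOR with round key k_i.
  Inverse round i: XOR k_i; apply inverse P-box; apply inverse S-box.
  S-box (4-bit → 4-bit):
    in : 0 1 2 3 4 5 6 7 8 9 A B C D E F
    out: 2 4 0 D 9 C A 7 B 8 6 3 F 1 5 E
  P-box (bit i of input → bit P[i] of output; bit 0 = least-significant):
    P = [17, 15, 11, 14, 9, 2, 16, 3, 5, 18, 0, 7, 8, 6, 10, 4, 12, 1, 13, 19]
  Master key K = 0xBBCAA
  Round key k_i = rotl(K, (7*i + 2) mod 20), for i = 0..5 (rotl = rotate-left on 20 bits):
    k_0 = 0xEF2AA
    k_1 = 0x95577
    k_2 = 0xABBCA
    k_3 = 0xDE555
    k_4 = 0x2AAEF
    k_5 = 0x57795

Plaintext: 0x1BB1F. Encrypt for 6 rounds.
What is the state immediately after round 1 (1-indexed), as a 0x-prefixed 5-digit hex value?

0xB1BCA

s_0 = plaintext = 0x1BB1F
s_1 = Round(s_0, k_0) = 0xB1BCA
s_2 = Round(s_1, k_1) = 0xCCB59
s_3 = Round(s_2, k_2) = 0x7CEB0
s_4 = Round(s_3, k_3) = 0xD5222
s_5 = Round(s_4, k_4) = 0x2BEFF
s_6 = Round(s_5, k_5) = 0x4BEF8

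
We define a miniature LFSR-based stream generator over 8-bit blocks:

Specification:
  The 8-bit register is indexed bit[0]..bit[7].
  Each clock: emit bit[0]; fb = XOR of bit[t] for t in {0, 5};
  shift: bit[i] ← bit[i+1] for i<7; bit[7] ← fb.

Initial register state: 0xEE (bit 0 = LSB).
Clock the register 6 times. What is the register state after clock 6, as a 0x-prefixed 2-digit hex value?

reg_0 = 0xEE
clock 1: out=0, reg = 0xF7
clock 2: out=1, reg = 0x7B
clock 3: out=1, reg = 0x3D
clock 4: out=1, reg = 0x1E
clock 5: out=0, reg = 0x0F
clock 6: out=1, reg = 0x87

0x87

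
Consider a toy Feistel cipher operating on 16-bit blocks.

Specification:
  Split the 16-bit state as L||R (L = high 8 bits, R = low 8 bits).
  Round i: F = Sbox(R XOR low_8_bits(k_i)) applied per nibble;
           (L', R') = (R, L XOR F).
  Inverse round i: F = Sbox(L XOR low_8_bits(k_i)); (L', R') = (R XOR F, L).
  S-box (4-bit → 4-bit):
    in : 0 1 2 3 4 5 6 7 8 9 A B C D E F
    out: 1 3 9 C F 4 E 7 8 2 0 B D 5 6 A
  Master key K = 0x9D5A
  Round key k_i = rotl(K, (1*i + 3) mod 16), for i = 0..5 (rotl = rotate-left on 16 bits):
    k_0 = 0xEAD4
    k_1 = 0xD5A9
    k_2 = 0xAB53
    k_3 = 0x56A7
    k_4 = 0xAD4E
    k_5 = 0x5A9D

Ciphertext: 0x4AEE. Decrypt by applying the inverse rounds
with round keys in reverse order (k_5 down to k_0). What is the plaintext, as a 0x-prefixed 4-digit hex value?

0xB436

s_0 = ciphertext = 0x4AEE
s_1 = InvRound(s_0, k_5) = 0xB94A
s_2 = InvRound(s_1, k_4) = 0xEDB9
s_3 = InvRound(s_2, k_3) = 0x49ED
s_4 = InvRound(s_3, k_2) = 0xDD49
s_5 = InvRound(s_4, k_1) = 0x36DD
s_6 = InvRound(s_5, k_0) = 0xB436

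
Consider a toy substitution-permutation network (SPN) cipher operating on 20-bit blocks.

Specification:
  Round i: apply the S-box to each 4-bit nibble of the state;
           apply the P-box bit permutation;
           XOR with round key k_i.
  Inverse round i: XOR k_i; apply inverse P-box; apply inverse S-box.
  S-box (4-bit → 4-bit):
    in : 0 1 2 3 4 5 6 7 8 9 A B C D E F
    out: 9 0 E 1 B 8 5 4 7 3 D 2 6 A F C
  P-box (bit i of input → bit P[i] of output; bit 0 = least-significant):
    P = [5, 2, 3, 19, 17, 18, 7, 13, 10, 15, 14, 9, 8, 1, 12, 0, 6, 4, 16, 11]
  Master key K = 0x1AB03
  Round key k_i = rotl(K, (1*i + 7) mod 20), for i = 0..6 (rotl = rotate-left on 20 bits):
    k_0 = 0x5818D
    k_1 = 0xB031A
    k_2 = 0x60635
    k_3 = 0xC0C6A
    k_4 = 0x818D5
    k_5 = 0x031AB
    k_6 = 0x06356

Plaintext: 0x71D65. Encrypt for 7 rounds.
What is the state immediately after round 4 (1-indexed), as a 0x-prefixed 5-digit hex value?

0x5D897

s_0 = plaintext = 0x71D65
s_1 = Round(s_0, k_0) = 0xE030D
s_2 = Round(s_1, k_1) = 0x02E4F
s_3 = Round(s_2, k_2) = 0x8F87E
s_4 = Round(s_3, k_3) = 0x5D897
s_5 = Round(s_4, k_4) = 0xED4DE
s_6 = Round(s_5, k_5) = 0xD9FD4
s_7 = Round(s_6, k_6) = 0xC0860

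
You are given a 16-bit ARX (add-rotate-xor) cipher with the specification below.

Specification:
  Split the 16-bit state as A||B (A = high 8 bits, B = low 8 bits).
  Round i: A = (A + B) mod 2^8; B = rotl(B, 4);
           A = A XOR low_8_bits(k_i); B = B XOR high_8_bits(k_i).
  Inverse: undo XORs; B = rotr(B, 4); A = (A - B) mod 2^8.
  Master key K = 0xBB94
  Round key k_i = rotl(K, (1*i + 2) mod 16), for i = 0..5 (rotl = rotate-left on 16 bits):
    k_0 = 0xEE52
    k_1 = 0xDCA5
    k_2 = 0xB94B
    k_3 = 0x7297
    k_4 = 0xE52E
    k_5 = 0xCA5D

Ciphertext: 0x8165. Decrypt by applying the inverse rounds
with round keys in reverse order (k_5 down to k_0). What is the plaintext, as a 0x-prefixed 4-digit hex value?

s_0 = ciphertext = 0x8165
s_1 = InvRound(s_0, k_5) = 0xE2FA
s_2 = InvRound(s_1, k_4) = 0xDBF1
s_3 = InvRound(s_2, k_3) = 0x1438
s_4 = InvRound(s_3, k_2) = 0x4718
s_5 = InvRound(s_4, k_1) = 0x964C
s_6 = InvRound(s_5, k_0) = 0x9A2A

0x9A2A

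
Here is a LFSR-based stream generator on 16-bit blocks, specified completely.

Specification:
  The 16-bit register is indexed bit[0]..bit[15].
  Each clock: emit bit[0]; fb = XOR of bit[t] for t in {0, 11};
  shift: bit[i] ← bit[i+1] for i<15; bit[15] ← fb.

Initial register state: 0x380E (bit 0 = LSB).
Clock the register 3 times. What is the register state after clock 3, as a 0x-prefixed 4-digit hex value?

0x2701

reg_0 = 0x380E
clock 1: out=0, reg = 0x9C07
clock 2: out=1, reg = 0x4E03
clock 3: out=1, reg = 0x2701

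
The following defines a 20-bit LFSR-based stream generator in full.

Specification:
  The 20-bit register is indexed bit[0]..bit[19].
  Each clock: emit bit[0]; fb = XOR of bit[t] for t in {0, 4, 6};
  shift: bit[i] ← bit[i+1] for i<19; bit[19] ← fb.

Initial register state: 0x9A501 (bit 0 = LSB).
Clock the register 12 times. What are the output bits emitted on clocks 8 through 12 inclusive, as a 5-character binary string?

01010

reg_0 = 0x9A501
clock 1: out=1, reg = 0xCD280
clock 2: out=0, reg = 0x66940
clock 3: out=0, reg = 0xB34A0
clock 4: out=0, reg = 0x59A50
clock 5: out=0, reg = 0x2CD28
clock 6: out=0, reg = 0x16694
clock 7: out=0, reg = 0x8B34A
clock 8: out=0, reg = 0xC59A5
clock 9: out=1, reg = 0xE2CD2
clock 10: out=0, reg = 0x71669
clock 11: out=1, reg = 0x38B34
clock 12: out=0, reg = 0x9C59A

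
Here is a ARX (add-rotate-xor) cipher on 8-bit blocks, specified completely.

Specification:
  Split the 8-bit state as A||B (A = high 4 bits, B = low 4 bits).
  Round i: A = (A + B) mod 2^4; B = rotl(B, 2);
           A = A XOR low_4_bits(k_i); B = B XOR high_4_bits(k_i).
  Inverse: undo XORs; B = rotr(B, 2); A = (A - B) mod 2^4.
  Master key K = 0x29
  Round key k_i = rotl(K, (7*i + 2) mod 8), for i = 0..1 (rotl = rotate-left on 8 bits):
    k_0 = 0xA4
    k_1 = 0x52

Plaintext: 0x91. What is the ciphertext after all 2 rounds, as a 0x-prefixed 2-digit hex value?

0xEE

s_0 = plaintext = 0x91
s_1 = Round(s_0, k_0) = 0xEE
s_2 = Round(s_1, k_1) = 0xEE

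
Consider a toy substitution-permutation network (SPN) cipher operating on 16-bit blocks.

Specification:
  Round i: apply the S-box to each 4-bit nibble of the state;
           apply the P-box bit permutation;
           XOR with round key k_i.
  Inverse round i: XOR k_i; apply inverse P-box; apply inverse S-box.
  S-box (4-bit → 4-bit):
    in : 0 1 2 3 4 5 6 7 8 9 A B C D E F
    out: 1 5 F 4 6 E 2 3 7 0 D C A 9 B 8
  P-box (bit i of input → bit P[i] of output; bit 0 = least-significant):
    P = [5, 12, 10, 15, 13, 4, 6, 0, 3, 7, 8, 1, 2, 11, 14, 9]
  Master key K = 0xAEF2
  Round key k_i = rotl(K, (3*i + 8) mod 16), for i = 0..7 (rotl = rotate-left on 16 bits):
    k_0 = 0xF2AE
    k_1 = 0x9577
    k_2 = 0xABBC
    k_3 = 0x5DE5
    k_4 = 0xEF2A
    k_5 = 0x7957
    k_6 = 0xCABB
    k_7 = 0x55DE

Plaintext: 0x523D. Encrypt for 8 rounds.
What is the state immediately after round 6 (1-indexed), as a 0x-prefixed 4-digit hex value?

0xD480

s_0 = plaintext = 0x523D
s_1 = Round(s_0, k_0) = 0x3944
s_2 = Round(s_1, k_1) = 0xC127
s_3 = Round(s_2, k_2) = 0x90C5
s_4 = Round(s_3, k_3) = 0xC9FC
s_5 = Round(s_4, k_4) = 0x752B
s_6 = Round(s_5, k_5) = 0xD480
s_7 = Round(s_6, k_6) = 0xE94F
s_8 = Round(s_7, k_7) = 0xDF8A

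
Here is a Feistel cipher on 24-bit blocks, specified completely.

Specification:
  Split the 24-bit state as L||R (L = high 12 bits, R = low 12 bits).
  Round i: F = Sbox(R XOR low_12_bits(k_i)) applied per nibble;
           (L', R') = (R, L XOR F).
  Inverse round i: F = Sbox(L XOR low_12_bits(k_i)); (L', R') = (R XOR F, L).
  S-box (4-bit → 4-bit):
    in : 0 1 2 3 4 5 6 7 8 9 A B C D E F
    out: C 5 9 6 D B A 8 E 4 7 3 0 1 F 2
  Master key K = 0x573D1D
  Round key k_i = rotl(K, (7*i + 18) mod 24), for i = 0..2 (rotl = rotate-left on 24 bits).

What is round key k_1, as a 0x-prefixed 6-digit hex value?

0xAE7A3A

K = 0x573D1D
k_0 = rotl(K, (7*0+18) mod 24) = rotl(K, 18) = 0x755CF4
k_1 = rotl(K, (7*1+18) mod 24) = rotl(K, 1) = 0xAE7A3A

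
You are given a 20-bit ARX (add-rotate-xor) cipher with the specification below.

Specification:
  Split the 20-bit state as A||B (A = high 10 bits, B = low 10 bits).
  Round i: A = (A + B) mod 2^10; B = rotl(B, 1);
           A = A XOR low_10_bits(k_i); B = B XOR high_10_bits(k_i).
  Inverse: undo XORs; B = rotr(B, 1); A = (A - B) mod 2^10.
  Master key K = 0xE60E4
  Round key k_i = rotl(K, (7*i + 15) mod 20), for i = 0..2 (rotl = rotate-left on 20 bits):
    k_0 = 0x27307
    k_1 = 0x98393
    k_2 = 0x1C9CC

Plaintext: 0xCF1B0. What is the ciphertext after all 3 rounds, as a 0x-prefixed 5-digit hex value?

0xF0740

s_0 = plaintext = 0xCF1B0
s_1 = Round(s_0, k_0) = 0xFAFFC
s_2 = Round(s_1, k_1) = 0x1D199
s_3 = Round(s_2, k_2) = 0xF0740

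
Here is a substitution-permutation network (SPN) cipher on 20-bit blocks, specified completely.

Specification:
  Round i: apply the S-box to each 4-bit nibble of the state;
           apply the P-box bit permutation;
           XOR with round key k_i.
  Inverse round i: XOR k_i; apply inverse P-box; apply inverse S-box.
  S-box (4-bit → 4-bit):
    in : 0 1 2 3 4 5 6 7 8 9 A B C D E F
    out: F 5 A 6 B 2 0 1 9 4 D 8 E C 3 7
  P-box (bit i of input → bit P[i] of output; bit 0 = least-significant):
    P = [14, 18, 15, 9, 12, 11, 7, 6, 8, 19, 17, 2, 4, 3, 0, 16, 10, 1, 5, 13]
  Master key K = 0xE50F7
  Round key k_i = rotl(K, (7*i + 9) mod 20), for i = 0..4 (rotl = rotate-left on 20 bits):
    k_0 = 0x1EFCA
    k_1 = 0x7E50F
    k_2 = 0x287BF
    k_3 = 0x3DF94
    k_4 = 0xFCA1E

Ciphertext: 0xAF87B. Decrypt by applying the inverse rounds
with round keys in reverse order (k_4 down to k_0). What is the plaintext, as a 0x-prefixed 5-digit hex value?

s_0 = ciphertext = 0xAF87B
s_1 = InvRound(s_0, k_4) = 0xDDB82
s_2 = InvRound(s_1, k_3) = 0xE7C65
s_3 = InvRound(s_2, k_2) = 0x2EE00
s_4 = InvRound(s_3, k_1) = 0x5C852
s_5 = InvRound(s_4, k_0) = 0x8E792

0x8E792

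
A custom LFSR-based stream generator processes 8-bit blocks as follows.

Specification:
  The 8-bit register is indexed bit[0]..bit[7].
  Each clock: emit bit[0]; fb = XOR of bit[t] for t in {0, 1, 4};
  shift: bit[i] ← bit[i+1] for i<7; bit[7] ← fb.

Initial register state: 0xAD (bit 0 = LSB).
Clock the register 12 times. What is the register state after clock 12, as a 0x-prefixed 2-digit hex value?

0x76

reg_0 = 0xAD
clock 1: out=1, reg = 0xD6
clock 2: out=0, reg = 0x6B
clock 3: out=1, reg = 0x35
clock 4: out=1, reg = 0x1A
clock 5: out=0, reg = 0x0D
clock 6: out=1, reg = 0x86
clock 7: out=0, reg = 0xC3
clock 8: out=1, reg = 0x61
clock 9: out=1, reg = 0xB0
clock 10: out=0, reg = 0xD8
clock 11: out=0, reg = 0xEC
clock 12: out=0, reg = 0x76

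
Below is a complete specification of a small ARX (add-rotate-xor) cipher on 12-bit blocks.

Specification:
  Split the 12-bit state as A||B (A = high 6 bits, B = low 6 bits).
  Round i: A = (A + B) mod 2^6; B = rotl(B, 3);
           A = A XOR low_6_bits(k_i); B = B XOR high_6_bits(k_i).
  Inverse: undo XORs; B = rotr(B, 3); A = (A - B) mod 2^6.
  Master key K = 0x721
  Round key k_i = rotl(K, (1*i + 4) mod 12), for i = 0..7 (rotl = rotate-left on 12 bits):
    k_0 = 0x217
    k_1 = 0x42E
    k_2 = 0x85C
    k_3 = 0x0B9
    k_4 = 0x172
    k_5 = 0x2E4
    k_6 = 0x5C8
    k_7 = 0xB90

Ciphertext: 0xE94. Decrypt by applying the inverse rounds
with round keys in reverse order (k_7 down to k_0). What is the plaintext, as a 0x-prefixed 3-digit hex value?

s_0 = ciphertext = 0xE94
s_1 = InvRound(s_0, k_7) = 0x4D7
s_2 = InvRound(s_1, k_6) = 0x6C0
s_3 = InvRound(s_2, k_5) = 0x999
s_4 = InvRound(s_3, k_4) = 0xC63
s_5 = InvRound(s_4, k_3) = 0xF0C
s_6 = InvRound(s_5, k_2) = 0xCED
s_7 = InvRound(s_6, k_1) = 0xBAF
s_8 = InvRound(s_7, k_0) = 0xF7C

0xF7C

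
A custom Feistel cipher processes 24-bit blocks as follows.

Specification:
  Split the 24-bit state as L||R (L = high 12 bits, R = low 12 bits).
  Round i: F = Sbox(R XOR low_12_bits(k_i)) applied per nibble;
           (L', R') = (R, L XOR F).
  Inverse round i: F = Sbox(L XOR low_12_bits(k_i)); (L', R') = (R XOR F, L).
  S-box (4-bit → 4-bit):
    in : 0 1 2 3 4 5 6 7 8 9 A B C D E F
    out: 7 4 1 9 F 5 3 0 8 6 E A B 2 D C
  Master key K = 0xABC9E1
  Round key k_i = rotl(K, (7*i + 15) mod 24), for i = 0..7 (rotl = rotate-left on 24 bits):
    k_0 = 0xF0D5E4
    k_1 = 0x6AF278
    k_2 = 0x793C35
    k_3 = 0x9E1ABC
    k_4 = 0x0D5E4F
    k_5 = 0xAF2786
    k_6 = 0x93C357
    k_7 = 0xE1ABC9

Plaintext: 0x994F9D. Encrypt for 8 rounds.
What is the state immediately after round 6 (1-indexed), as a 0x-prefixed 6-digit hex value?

s_0 = plaintext = 0x994F9D
s_1 = Round(s_0, k_0) = 0xF9D792
s_2 = Round(s_1, k_1) = 0x792A43
s_3 = Round(s_2, k_2) = 0xA43491
s_4 = Round(s_3, k_3) = 0x491751
s_5 = Round(s_4, k_4) = 0x7512DC
s_6 = Round(s_5, k_5) = 0x2DC20F
s_7 = Round(s_6, k_6) = 0x20F684
s_8 = Round(s_7, k_7) = 0x6840FD

0x2DC20F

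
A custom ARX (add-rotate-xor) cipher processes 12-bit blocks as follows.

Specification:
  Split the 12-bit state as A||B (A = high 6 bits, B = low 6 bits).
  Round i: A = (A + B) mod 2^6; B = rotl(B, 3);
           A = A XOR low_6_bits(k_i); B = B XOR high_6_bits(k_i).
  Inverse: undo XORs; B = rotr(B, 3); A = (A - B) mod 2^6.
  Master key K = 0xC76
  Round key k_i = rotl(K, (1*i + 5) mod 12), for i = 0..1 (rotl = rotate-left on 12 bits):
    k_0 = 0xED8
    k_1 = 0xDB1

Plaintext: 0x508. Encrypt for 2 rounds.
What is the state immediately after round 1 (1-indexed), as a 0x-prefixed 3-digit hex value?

s_0 = plaintext = 0x508
s_1 = Round(s_0, k_0) = 0x13A
s_2 = Round(s_1, k_1) = 0x3E1

0x13A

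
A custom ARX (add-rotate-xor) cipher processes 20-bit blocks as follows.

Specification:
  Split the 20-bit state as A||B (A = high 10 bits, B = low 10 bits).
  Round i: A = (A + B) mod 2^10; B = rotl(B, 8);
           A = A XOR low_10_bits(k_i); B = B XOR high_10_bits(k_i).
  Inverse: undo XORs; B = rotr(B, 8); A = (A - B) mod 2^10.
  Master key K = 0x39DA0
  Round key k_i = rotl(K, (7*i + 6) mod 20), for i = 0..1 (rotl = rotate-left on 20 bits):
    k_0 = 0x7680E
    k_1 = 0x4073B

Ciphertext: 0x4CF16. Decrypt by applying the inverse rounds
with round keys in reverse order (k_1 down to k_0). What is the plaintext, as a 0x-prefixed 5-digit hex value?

s_0 = ciphertext = 0x4CF16
s_1 = InvRound(s_0, k_1) = 0x6A85E
s_2 = InvRound(s_1, k_0) = 0xE4E11

0xE4E11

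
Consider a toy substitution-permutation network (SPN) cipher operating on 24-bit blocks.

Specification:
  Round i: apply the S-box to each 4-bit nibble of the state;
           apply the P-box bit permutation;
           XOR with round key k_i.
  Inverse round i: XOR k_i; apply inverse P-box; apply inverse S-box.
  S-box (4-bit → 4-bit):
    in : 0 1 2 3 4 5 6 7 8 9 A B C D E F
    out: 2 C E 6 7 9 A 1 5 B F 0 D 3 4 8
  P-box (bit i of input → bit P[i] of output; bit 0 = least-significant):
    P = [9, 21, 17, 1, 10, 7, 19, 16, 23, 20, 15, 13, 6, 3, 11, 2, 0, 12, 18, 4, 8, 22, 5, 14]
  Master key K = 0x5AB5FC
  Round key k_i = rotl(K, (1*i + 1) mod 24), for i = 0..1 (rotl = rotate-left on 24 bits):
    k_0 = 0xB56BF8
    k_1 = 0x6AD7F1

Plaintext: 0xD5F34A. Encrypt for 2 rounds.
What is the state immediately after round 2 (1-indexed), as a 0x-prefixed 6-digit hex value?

0xEB3E43

s_0 = plaintext = 0xD5F34A
s_1 = Round(s_0, k_0) = 0xCFEC6F
s_2 = Round(s_1, k_1) = 0xEB3E43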